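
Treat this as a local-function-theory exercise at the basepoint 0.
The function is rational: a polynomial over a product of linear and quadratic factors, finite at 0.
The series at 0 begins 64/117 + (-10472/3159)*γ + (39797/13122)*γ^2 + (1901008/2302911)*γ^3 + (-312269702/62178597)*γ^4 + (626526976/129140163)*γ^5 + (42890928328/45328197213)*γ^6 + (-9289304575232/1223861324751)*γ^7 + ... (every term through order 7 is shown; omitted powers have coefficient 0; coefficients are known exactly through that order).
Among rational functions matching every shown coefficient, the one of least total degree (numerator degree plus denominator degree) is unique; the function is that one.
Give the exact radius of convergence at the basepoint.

The radius of convergence is (1/2)*sqrt(3).

No rational of total degree below 4 reproduces all 8 coefficients; solving the [2/2] Pade equations on them gives f(γ) = (-γ**2/8 - 2*γ + 16/39)/(γ**2 + 8*γ/9 + 3/4), whose expansion matches every shown term.
Denominator factor (γ**2 + 8*γ/9 + 3/4): discriminant -179/81, complex-conjugate roots (-4/9) + ((1/18)*sqrt(179))*i and (-4/9) - ((1/18)*sqrt(179))*i; poles of order 1, moduli (1/2)*sqrt(3) and (1/2)*sqrt(3).
The radius of convergence is the smallest modulus among the singular points: (1/2)*sqrt(3).


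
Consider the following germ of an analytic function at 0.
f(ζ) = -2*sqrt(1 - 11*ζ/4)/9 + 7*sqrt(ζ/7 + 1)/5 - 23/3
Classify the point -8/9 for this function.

There is no denominator, hence no pole anywhere.
Branch term sqrt(1 - ζ/(-7)): argument at -8/9 is 55/63, nonzero, so -8/9 is not its branch point (a point on a principal cut is still regular for the continued germ).
Branch term sqrt(1 - ζ/(4/11)): argument at -8/9 is 31/9, nonzero, so -8/9 is not its branch point (a point on a principal cut is still regular for the continued germ).
So the germ continues analytically to -8/9.

The point is a regular point.


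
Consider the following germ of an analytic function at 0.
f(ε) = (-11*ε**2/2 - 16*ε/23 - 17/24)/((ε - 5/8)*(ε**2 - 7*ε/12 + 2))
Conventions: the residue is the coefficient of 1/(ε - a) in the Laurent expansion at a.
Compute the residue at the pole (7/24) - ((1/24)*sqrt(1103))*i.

The factor ε**2 - 7*ε/12 + 2 splits as (ε - a)(ε - a') with a = (7/24) - ((1/24)*sqrt(1103))*i, a' = (7/24) + ((1/24)*sqrt(1103))*i. At the order-1 pole a set g(ε) = (ε - a)*f(ε) = [(-11*ε**2/2 - 16*ε/23 - 17/24)/(ε - 5/8)] / (ε - a').
Simple pole: residue = g(a) at a = (7/24) - ((1/24)*sqrt(1103))*i, which is (-34673/17894) - ((1115679/19737082)*sqrt(1103))*i.

The residue is (-34673/17894) - ((1115679/19737082)*sqrt(1103))*i.


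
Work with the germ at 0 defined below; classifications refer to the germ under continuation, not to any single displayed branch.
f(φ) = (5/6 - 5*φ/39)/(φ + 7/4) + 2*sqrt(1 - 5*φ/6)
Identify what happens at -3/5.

Denominator factors: φ + 7/4 = 23/20 at φ = -3/5 — none vanishes.
Branch term sqrt(1 - φ/(6/5)): argument at -3/5 is 3/2, nonzero, so -3/5 is not its branch point (a point on a principal cut is still regular for the continued germ).
So the germ continues analytically to -3/5.

The point is a regular point.


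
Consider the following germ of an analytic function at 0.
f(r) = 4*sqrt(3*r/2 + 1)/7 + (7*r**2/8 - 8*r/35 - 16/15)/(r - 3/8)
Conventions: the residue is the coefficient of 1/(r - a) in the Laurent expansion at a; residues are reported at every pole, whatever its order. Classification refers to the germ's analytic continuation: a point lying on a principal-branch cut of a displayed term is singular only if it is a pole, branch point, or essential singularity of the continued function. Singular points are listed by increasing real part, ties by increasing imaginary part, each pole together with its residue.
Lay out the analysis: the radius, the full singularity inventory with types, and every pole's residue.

Radius of convergence at 0: 3/8.
At -2/3: an algebraic (square-root) branch point.
At 3/8: a pole of order 1; residue -55337/53760.

Denominator factor (r - 3/8): pole of order 1 at 3/8, modulus 3/8.
Branch term (4/7)*sqrt(1 - r/(-2/3)): its argument vanishes at r = -2/3, a square-root branch point, modulus 2/3.
The radius of convergence is the smallest modulus among the singular points: 3/8.
The branch term is analytic at 3/8 and contributes nothing to the residue; only the rational part matters.
At the order-1 pole 3/8 set g(r) = (r - (3/8))*(rational part) = 7*r**2/8 - 8*r/35 - 16/15.
Simple pole: residue = g(a) at a = 3/8, which is -55337/53760.
List the singular points by increasing real part (a conjugate pair: the negative imaginary part first).


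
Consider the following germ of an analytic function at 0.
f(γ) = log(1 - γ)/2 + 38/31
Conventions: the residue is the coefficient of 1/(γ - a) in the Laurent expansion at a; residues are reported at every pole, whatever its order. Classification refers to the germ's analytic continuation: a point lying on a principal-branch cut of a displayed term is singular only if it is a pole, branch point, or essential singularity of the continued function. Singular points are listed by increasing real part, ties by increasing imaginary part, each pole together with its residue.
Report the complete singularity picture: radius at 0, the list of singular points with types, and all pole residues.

Radius of convergence at 0: 1.
At 1: a logarithmic branch point.

Branch term (1/2)*log(1 - γ/(1)): its argument vanishes at γ = 1, a logarithmic branch point, modulus 1.
The radius of convergence is the smallest modulus among the singular points: 1.


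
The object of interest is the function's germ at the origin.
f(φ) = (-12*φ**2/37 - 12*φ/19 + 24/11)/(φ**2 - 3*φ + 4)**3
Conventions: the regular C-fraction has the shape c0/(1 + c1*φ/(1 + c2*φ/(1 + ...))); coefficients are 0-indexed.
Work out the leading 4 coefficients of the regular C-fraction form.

The regular C-fraction coefficients are [3/88, -149/76, 431405/418988, -1942810211/4756671530].

Taylor coefficients (expand at 0): a_0 = 3/88, a_1 = 447/6688, a_2 = 3849/61864, a_3 = 59013/1979648.
c0 = a_0 = 3/88. Peel one level at a time: if S = 1 + c*φ/S' with S'(0) = 1, then c is the φ-coefficient of S and S' = c*φ/(S - 1).
S_1 = c0/f = 1 + (-149/76)*φ + (431405/213712)*φ^2 + ...; c1 = -149/76.
S_2 = c1*φ/(S_1 - 1) = 1 + (431405/418988)*φ + (102253169/243145352)*φ^2 + ...; c2 = 431405/418988.
S_3 = c2*φ/(S_2 - 1) = 1 + (-1942810211/4756671530)*φ + ...; c3 = -1942810211/4756671530.


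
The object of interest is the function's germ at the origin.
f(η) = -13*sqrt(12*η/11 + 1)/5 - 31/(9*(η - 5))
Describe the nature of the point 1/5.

Denominator factors: η - 5 = -24/5 at η = 1/5 — none vanishes.
Branch term sqrt(1 - η/(-11/12)): argument at 1/5 is 67/55, nonzero, so 1/5 is not its branch point (a point on a principal cut is still regular for the continued germ).
So the germ continues analytically to 1/5.

The point is a regular point.


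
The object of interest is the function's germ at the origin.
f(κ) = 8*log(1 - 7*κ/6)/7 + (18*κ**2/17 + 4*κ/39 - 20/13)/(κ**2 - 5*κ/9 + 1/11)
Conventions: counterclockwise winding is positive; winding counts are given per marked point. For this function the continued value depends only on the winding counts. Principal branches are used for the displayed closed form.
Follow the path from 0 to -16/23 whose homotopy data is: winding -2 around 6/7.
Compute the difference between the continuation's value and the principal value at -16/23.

Continued minus principal equals -(32/7)*pi*i.

The rational part is single-valued and drops out of the difference; each branch term changes only by its own monodromy.
(8/7)*log(1 - κ/(6/7)): each positive loop around 6/7 adds 2*pi*i to the log, so winding -2 contributes (8/7)*(-2)*2*pi*i = -(32/7)*pi*i.
Summing the contributions at κ = -16/23 gives -(32/7)*pi*i.


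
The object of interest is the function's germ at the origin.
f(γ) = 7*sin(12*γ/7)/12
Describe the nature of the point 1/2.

The point is a regular point.

There is no denominator, hence no pole anywhere.
The factor sin(12*γ/7) is entire.
So the germ continues analytically to 1/2.


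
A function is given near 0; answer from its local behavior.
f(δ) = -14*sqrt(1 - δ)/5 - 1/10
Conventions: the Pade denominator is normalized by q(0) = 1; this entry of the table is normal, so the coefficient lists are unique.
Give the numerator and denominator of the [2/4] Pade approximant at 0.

Taylor coefficients needed (expand at 0): a_0 = -29/10, a_1 = 7/5, a_2 = 7/20, a_3 = 7/40, a_4 = 7/64, a_5 = 49/640, a_6 = 147/2560.
Write the denominator as Q(δ) = 1 + q1*δ + q2*δ^2 + q3*δ^3 + q4*δ^4. Requiring Q*f - P = O(δ^7) with deg P <= 2 kills the coefficients of δ^3..δ^6 in Q*f:
  δ^3: a_3 + q1*a_2 + q2*a_1 + q3*a_0 = 0, i.e. 7/40 + (7/20)*q1 + (7/5)*q2 + (-29/10)*q3 = 0.
  δ^4: a_4 + q1*a_3 + q2*a_2 + q3*a_1 + q4*a_0 = 0, i.e. 7/64 + (7/40)*q1 + (7/20)*q2 + (7/5)*q3 + (-29/10)*q4 = 0.
  δ^5: a_5 + q1*a_4 + q2*a_3 + q3*a_2 + q4*a_1 = 0, i.e. 49/640 + (7/64)*q1 + (7/40)*q2 + (7/20)*q3 + (7/5)*q4 = 0.
  δ^6: a_6 + q1*a_5 + q2*a_4 + q3*a_3 + q4*a_2 = 0, i.e. 147/2560 + (49/640)*q1 + (7/64)*q2 + (7/40)*q3 + (7/20)*q4 = 0.
Solving this linear system: q1 = -55979/55894, q2 = 33803/223576, q3 = 1393/111788, q4 = 1379/894304.
The numerator is Q*f truncated at degree 2: P0 = a_0 = -29/10; P1 = a_1 + q1*a_0 = 2405907/558940; P2 = a_2 + q1*a_1 + q2*a_0 = -666519/447152.

The Pade approximant has numerator coefficients [-29/10, 2405907/558940, -666519/447152]; denominator coefficients [1, -55979/55894, 33803/223576, 1393/111788, 1379/894304].


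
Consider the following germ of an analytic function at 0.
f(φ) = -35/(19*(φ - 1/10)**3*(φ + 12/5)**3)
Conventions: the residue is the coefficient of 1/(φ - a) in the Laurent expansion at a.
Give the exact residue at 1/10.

The residue is -1344/11875.

At the order-3 pole 1/10 set g(φ) = (φ - (1/10))^3*f(φ) = -35/(19*(φ + 12/5)**3).
Order-3 pole: residue = g''(a)/2; g''(1/10) = -2688/11875, so the residue is -1344/11875.


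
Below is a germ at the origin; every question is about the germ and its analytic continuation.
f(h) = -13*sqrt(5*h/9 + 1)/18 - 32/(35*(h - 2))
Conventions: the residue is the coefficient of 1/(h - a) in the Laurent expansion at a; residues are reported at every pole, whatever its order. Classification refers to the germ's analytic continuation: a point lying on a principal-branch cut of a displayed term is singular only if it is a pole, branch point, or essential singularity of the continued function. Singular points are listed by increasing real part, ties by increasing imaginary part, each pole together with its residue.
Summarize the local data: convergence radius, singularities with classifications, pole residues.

Denominator factor (h - 2): pole of order 1 at 2, modulus 2.
Branch term (-13/18)*sqrt(1 - h/(-9/5)): its argument vanishes at h = -9/5, a square-root branch point, modulus 9/5.
The radius of convergence is the smallest modulus among the singular points: 9/5.
The branch term is analytic at 2 and contributes nothing to the residue; only the rational part matters.
At the order-1 pole 2 set g(h) = (h - (2))*(rational part) = -32/35.
Simple pole: residue = g(a) at a = 2, which is -32/35.
List the singular points by increasing real part (a conjugate pair: the negative imaginary part first).

Radius of convergence at 0: 9/5.
At -9/5: an algebraic (square-root) branch point.
At 2: a pole of order 1; residue -32/35.


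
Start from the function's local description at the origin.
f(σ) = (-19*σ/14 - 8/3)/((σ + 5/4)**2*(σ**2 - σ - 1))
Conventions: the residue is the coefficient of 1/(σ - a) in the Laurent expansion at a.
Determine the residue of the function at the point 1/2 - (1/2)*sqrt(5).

The factor σ**2 - σ - 1 splits as (σ - a)(σ - a') with a = 1/2 - (1/2)*sqrt(5), a' = 1/2 + (1/2)*sqrt(5). At the order-1 pole a set g(σ) = (σ - a)*f(σ) = [(-19*σ/14 - 8/3)/(σ + 5/4)**2] / (σ - a').
Simple pole: residue = g(a) at a = 1/2 - (1/2)*sqrt(5), which is 15740/17661 + (15212/29435)*sqrt(5).

The residue is 15740/17661 + (15212/29435)*sqrt(5).


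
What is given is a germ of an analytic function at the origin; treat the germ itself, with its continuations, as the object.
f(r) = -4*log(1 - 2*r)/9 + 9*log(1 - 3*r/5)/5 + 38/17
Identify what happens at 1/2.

The term (-4/9)*log(1 - r/(1/2)) has argument 1 - 1/2/(1/2) = 0 at 1/2: a logarithmic (infinitely-sheeted) branch point; the remaining terms are analytic or single-valued there.

The point is a logarithmic branch point.


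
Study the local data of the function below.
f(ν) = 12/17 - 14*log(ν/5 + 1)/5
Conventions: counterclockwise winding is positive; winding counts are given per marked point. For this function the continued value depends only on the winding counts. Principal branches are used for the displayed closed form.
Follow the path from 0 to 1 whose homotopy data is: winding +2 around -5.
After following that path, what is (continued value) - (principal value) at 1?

The rational part is single-valued and drops out of the difference; each branch term changes only by its own monodromy.
(-14/5)*log(1 - ν/(-5)): each positive loop around -5 adds 2*pi*i to the log, so winding +2 contributes (-14/5)*(2)*2*pi*i = -(56/5)*pi*i.
Summing the contributions at ν = 1 gives -(56/5)*pi*i.

Continued minus principal equals -(56/5)*pi*i.


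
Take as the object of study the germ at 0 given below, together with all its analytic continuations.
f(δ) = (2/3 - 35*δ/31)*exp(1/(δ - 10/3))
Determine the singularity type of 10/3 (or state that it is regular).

The exponent 1/(δ - (10/3)) has a pole at 10/3, so exp(1/(δ - (10/3))) takes every nonzero value near it: an essential singularity (not a pole of any order).

The point is an essential singularity.


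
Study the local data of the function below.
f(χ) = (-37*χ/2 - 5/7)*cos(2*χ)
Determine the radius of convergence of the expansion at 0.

The radius of convergence is infinite.

The factor cos(2*χ) is entire and contributes no finite singular point.
The polynomial part has no poles.
No finite singular points: the Taylor series at 0 converges everywhere.


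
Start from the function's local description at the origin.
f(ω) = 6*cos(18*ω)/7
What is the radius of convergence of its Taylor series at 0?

The radius of convergence is infinite.

The factor cos(18*ω) is entire and contributes no finite singular point.
The polynomial part has no poles.
No finite singular points: the Taylor series at 0 converges everywhere.


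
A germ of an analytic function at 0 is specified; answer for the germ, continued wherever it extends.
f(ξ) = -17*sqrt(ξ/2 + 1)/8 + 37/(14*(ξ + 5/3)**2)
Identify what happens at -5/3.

The denominator factor ξ + 5/3 vanishes at -5/3 and appears to the power 2; the numerator there equals 37/14, nonzero, and no other factor vanishes.
The branch terms are analytic at this point.
Hence a pole whose order is the multiplicity, 2.

The point is a pole of order 2.


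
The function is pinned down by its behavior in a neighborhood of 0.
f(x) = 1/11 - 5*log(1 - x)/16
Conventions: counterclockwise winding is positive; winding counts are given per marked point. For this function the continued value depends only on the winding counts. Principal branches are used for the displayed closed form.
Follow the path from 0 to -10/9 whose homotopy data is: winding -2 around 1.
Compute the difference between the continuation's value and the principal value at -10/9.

The rational part is single-valued and drops out of the difference; each branch term changes only by its own monodromy.
(-5/16)*log(1 - x/(1)): each positive loop around 1 adds 2*pi*i to the log, so winding -2 contributes (-5/16)*(-2)*2*pi*i = (5/4)*pi*i.
Summing the contributions at x = -10/9 gives (5/4)*pi*i.

Continued minus principal equals (5/4)*pi*i.


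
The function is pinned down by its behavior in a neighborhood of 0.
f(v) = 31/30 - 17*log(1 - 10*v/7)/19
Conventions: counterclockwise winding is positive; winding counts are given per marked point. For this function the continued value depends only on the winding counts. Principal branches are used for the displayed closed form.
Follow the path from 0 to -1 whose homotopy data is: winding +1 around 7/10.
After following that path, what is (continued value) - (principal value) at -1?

Continued minus principal equals -(34/19)*pi*i.

The rational part is single-valued and drops out of the difference; each branch term changes only by its own monodromy.
(-17/19)*log(1 - v/(7/10)): each positive loop around 7/10 adds 2*pi*i to the log, so winding +1 contributes (-17/19)*(1)*2*pi*i = -(34/19)*pi*i.
Summing the contributions at v = -1 gives -(34/19)*pi*i.


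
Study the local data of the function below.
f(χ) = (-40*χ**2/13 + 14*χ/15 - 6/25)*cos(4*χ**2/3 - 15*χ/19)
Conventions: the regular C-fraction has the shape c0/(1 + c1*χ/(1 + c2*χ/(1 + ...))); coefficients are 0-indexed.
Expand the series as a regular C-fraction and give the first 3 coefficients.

The regular C-fraction coefficients are [-6/25, 35/9, -397555/591318].

Taylor coefficients (expand at 0): a_0 = -6/25, a_1 = 14/15, a_2 = -14089/4693.
c0 = a_0 = -6/25. Peel one level at a time: if S = 1 + c*χ/S' with S'(0) = 1, then c is the χ-coefficient of S and S' = c*χ/(S - 1).
S_1 = c0/f = 1 + (35/9)*χ + (1987775/760266)*χ^2 + ...; c1 = 35/9.
S_2 = c1*χ/(S_1 - 1) = 1 + (-397555/591318)*χ + ...; c2 = -397555/591318.


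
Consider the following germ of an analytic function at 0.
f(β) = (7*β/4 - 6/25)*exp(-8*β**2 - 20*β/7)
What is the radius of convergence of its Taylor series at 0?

The factor exp(-8*β**2 - 20*β/7) is entire and contributes no finite singular point.
The polynomial part has no poles.
No finite singular points: the Taylor series at 0 converges everywhere.

The radius of convergence is infinite.


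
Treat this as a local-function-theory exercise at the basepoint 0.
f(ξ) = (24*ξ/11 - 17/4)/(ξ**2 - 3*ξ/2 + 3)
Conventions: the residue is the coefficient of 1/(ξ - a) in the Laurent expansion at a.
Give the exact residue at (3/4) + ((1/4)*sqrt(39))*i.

The residue is (12/11) + ((115/858)*sqrt(39))*i.

The factor ξ**2 - 3*ξ/2 + 3 splits as (ξ - a)(ξ - a') with a = (3/4) + ((1/4)*sqrt(39))*i, a' = (3/4) - ((1/4)*sqrt(39))*i. At the order-1 pole a set g(ξ) = (ξ - a)*f(ξ) = [24*ξ/11 - 17/4] / (ξ - a').
Simple pole: residue = g(a) at a = (3/4) + ((1/4)*sqrt(39))*i, which is (12/11) + ((115/858)*sqrt(39))*i.


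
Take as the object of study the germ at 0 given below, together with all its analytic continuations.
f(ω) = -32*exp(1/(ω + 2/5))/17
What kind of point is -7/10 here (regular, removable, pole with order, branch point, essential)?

The point is a regular point.

There is no denominator, hence no pole anywhere.
The essential point of exp(1/(ω - (-2/5))) is -2/5, not -7/10.
So the germ continues analytically to -7/10.


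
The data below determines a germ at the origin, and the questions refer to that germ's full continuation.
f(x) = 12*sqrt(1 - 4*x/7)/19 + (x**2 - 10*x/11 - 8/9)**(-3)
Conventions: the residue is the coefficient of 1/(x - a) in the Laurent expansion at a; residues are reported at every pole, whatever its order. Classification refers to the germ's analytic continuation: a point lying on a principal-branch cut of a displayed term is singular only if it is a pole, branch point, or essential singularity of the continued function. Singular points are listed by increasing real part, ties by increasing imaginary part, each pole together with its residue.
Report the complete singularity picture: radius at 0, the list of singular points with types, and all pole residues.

Denominator factor (x**2 - 10*x/11 - 8/9)^3: discriminant 4772/1089, real irrational roots 5/11 + (1/33)*sqrt(1193) and 5/11 - (1/33)*sqrt(1193); poles of order 3, moduli 5/11 + (1/33)*sqrt(1193) and -5/11 + (1/33)*sqrt(1193).
Branch term (12/19)*sqrt(1 - x/(7/4)): its argument vanishes at x = 7/4, a square-root branch point, modulus 7/4.
The radius of convergence is the smallest modulus among the singular points: -5/11 + (1/33)*sqrt(1193).
The branch term is analytic at 5/11 - (1/33)*sqrt(1193) and contributes nothing to the residue; only the rational part matters.
The factor x**2 - 10*x/11 - 8/9 splits as (x - a)(x - a') with a = 5/11 - (1/33)*sqrt(1193), a' = 5/11 + (1/33)*sqrt(1193). At the order-3 pole a set g(x) = (x - a)^3*(rational part) = [1] / (x - a')^3.
Order-3 pole: residue = g''(a)/2; g''(5/11 - (1/33)*sqrt(1193)) = -(117406179/13583488456)*sqrt(1193), so the residue is -(117406179/27166976912)*sqrt(1193).
The branch term is analytic at 5/11 + (1/33)*sqrt(1193) and contributes nothing to the residue; only the rational part matters.
The factor x**2 - 10*x/11 - 8/9 splits as (x - a)(x - a') with a = 5/11 + (1/33)*sqrt(1193), a' = 5/11 - (1/33)*sqrt(1193). At the order-3 pole a set g(x) = (x - a)^3*(rational part) = [1] / (x - a')^3.
Order-3 pole: residue = g''(a)/2; g''(5/11 + (1/33)*sqrt(1193)) = (117406179/13583488456)*sqrt(1193), so the residue is (117406179/27166976912)*sqrt(1193).
List the singular points by increasing real part (a conjugate pair: the negative imaginary part first).

Radius of convergence at 0: -5/11 + (1/33)*sqrt(1193).
At 5/11 - (1/33)*sqrt(1193): a pole of order 3; residue -(117406179/27166976912)*sqrt(1193).
At 5/11 + (1/33)*sqrt(1193): a pole of order 3; residue (117406179/27166976912)*sqrt(1193).
At 7/4: an algebraic (square-root) branch point.


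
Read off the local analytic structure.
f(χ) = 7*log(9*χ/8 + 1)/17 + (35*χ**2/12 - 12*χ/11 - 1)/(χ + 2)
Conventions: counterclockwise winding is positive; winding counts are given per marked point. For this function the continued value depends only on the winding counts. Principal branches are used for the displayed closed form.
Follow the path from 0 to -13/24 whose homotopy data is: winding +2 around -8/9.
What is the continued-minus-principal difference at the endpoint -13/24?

Continued minus principal equals (28/17)*pi*i.

The rational part is single-valued and drops out of the difference; each branch term changes only by its own monodromy.
(7/17)*log(1 - χ/(-8/9)): each positive loop around -8/9 adds 2*pi*i to the log, so winding +2 contributes (7/17)*(2)*2*pi*i = (28/17)*pi*i.
Summing the contributions at χ = -13/24 gives (28/17)*pi*i.


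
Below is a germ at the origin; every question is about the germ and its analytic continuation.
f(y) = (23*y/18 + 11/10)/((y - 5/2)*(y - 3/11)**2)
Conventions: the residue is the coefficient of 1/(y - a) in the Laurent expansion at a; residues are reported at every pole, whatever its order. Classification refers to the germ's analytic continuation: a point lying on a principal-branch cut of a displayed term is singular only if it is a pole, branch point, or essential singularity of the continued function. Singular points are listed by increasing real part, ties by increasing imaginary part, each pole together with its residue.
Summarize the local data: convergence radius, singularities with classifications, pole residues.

Radius of convergence at 0: 3/11.
At 3/11: a pole of order 2; residue -93533/108045.
At 5/2: a pole of order 1; residue 93533/108045.

Denominator factor (y - 3/11)^2: pole of order 2 at 3/11, modulus 3/11.
Denominator factor (y - 5/2): pole of order 1 at 5/2, modulus 5/2.
The radius of convergence is the smallest modulus among the singular points: 3/11.
At the order-2 pole 3/11 set g(y) = (y - (3/11))^2*f(y) = (23*y/18 + 11/10)/(y - 5/2).
Order-2 pole: residue = g'(a); g'(3/11) = -93533/108045, so the residue is -93533/108045.
At the order-1 pole 5/2 set g(y) = (y - (5/2))*f(y) = (23*y/18 + 11/10)/(y - 3/11)**2.
Simple pole: residue = g(a) at a = 5/2, which is 93533/108045.
List the singular points by increasing real part (a conjugate pair: the negative imaginary part first).


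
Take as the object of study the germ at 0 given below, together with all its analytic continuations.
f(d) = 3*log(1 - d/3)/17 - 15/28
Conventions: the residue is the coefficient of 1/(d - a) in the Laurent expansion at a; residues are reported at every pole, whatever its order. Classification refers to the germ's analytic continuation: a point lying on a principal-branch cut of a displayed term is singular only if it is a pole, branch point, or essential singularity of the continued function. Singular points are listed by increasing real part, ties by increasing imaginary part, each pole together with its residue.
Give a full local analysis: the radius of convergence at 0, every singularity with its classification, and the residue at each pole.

Radius of convergence at 0: 3.
At 3: a logarithmic branch point.

Branch term (3/17)*log(1 - d/(3)): its argument vanishes at d = 3, a logarithmic branch point, modulus 3.
The radius of convergence is the smallest modulus among the singular points: 3.


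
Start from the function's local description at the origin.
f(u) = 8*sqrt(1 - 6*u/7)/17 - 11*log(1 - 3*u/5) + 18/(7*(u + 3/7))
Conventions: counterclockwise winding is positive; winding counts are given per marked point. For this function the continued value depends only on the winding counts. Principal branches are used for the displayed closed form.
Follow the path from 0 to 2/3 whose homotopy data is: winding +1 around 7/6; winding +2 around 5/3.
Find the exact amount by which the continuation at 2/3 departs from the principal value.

The rational part is single-valued and drops out of the difference; each branch term changes only by its own monodromy.
(8/17)*sqrt(1 - u/(7/6)): winding +1 is odd, the square root flips sign, contributing -2*(8/17)*sqrt(1 - (2/3)/(7/6)) = -2*(8/17)*sqrt(3/7) = -(16/119)*sqrt(21).
(-11)*log(1 - u/(5/3)): each positive loop around 5/3 adds 2*pi*i to the log, so winding +2 contributes (-11)*(2)*2*pi*i = -(44)*pi*i.
Summing the contributions at u = 2/3 gives (-(16/119)*sqrt(21)) - ((44)*pi)*i.

Continued minus principal equals (-(16/119)*sqrt(21)) - ((44)*pi)*i.


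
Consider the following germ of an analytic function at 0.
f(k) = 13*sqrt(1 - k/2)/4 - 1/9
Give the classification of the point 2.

The point is an algebraic (square-root) branch point.

The term (13/4)*sqrt(1 - k/(2)) has argument 1 - 2/(2) = 0 at 2: a square-root (algebraic, two-sheeted) branch point; the remaining terms are analytic or single-valued there.


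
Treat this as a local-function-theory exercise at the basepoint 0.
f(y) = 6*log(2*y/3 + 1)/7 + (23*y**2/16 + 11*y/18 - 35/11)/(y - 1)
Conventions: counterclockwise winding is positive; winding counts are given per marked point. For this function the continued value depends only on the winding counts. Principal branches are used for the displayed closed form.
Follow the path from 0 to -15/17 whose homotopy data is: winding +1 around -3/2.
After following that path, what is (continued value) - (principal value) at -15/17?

The rational part is single-valued and drops out of the difference; each branch term changes only by its own monodromy.
(6/7)*log(1 - y/(-3/2)): each positive loop around -3/2 adds 2*pi*i to the log, so winding +1 contributes (6/7)*(1)*2*pi*i = (12/7)*pi*i.
Summing the contributions at y = -15/17 gives (12/7)*pi*i.

Continued minus principal equals (12/7)*pi*i.


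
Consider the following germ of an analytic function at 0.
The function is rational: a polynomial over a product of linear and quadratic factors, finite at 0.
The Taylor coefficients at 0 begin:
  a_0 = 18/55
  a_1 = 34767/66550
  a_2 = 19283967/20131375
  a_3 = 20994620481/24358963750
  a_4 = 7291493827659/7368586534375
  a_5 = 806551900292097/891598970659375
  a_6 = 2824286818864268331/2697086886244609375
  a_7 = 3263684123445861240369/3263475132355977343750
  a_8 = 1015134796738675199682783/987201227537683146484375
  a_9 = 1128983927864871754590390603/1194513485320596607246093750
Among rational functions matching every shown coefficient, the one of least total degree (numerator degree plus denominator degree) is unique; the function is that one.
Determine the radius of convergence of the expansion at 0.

The radius of convergence is -1/6 + (1/6)*sqrt(61).

No rational of total degree below 8 reproduces all 10 coefficients; solving the [2/6] Pade equations on them gives f(γ) = (19*γ**2/10 + 5*γ/4 + 5/3)/((γ**2 - 9*γ/11 + 11/6)*(γ**2 + γ/3 - 5/3)**2), whose expansion matches every shown term.
Denominator factor (γ**2 + γ/3 - 5/3)^2: discriminant 61/9, real irrational roots -1/6 + (1/6)*sqrt(61) and -1/6 - (1/6)*sqrt(61); poles of order 2, moduli -1/6 + (1/6)*sqrt(61) and 1/6 + (1/6)*sqrt(61).
Denominator factor (γ**2 - 9*γ/11 + 11/6): discriminant -2419/363, complex-conjugate roots (9/22) + ((1/66)*sqrt(7257))*i and (9/22) - ((1/66)*sqrt(7257))*i; poles of order 1, moduli (1/6)*sqrt(66) and (1/6)*sqrt(66).
The radius of convergence is the smallest modulus among the singular points: -1/6 + (1/6)*sqrt(61).


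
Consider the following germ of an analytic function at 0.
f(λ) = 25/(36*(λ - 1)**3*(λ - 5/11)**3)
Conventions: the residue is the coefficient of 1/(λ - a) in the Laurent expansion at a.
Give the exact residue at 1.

At the order-3 pole 1 set g(λ) = (λ - (1))^3*f(λ) = 25/(36*(λ - 5/11)**3).
Order-3 pole: residue = g''(a)/2; g''(1) = 4026275/23328, so the residue is 4026275/46656.

The residue is 4026275/46656.


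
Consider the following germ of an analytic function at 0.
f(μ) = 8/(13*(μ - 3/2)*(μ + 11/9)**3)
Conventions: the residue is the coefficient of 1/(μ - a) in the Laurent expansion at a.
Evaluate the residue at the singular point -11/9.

The residue is -46656/1529437.

At the order-3 pole -11/9 set g(μ) = (μ - (-11/9))^3*f(μ) = 8/(13*(μ - 3/2)).
Order-3 pole: residue = g''(a)/2; g''(-11/9) = -93312/1529437, so the residue is -46656/1529437.


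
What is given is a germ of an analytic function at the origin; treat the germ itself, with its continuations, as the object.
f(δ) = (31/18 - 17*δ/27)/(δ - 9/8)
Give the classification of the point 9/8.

The point is a pole of order 1.

The denominator factor δ - 9/8 vanishes at 9/8 and appears to the power 1; the numerator there equals 73/72, nonzero, and no other factor vanishes.
Hence a pole whose order is the multiplicity, 1.


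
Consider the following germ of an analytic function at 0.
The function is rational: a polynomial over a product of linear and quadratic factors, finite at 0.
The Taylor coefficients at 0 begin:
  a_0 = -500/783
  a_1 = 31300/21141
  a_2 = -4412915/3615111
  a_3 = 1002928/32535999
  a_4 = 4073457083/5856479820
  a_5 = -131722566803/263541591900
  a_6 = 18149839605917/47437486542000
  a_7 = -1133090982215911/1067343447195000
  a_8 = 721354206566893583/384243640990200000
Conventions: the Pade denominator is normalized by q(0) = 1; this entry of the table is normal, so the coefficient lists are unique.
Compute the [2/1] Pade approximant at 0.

The Pade approximant has numerator coefficients [-500/783, 27323969500/18658687203, -419497278125/354515056857]; denominator coefficients [1, 1002928/39716235].


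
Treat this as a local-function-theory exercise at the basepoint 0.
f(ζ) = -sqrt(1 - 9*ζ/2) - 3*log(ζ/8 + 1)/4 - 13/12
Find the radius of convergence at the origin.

Branch term (-1)*sqrt(1 - ζ/(2/9)): its argument vanishes at ζ = 2/9, a square-root branch point, modulus 2/9.
Branch term (-3/4)*log(1 - ζ/(-8)): its argument vanishes at ζ = -8, a logarithmic branch point, modulus 8.
The radius of convergence is the smallest modulus among the singular points: 2/9.

The radius of convergence is 2/9.


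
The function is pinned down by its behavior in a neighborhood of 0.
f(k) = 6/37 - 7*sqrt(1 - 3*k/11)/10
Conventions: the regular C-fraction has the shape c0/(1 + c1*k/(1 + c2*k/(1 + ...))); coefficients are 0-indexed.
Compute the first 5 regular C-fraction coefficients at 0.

The regular C-fraction coefficients are [-199/370, 777/4378, -2151/8756, -199/10516, -1235/10516].

Taylor coefficients (expand at 0): a_0 = -199/370, a_1 = 21/220, a_2 = 63/9680, a_3 = 189/212960, a_4 = 567/3748096.
c0 = a_0 = -199/370. Peel one level at a time: if S = 1 + c*k/S' with S'(0) = 1, then c is the k-coefficient of S and S' = c*k/(S - 1).
S_1 = c0/f = 1 + (777/4378)*k + (1671327/38333768)*k^2 + ...; c1 = 777/4378.
S_2 = c1*k/(S_1 - 1) = 1 + (-2151/8756)*k + (-9/1936)*k^2 + ...; c2 = -2151/8756.
S_3 = c2*k/(S_2 - 1) = 1 + (-199/10516)*k + (-245765/110586256)*k^2 + ...; c3 = -199/10516.
S_4 = c3*k/(S_3 - 1) = 1 + (-1235/10516)*k + ...; c4 = -1235/10516.


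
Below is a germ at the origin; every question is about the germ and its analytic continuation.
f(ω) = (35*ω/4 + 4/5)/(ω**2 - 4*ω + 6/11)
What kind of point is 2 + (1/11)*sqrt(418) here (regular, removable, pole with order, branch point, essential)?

The denominator factor ω**2 - 4*ω + 6/11 vanishes at 2 + (1/11)*sqrt(418) and appears to the power 1; the numerator there equals 183/10 + (35/44)*sqrt(418), nonzero, and no other factor vanishes.
Hence a pole whose order is the multiplicity, 1.

The point is a pole of order 1.


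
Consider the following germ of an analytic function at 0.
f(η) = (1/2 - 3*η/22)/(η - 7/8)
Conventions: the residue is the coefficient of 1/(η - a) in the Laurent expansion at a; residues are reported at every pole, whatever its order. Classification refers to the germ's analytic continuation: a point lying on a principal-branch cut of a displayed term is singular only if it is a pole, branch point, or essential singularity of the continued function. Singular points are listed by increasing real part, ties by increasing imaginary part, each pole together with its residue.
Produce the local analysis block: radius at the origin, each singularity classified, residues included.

Denominator factor (η - 7/8): pole of order 1 at 7/8, modulus 7/8.
The radius of convergence is the smallest modulus among the singular points: 7/8.
At the order-1 pole 7/8 set g(η) = (η - (7/8))*f(η) = 1/2 - 3*η/22.
Simple pole: residue = g(a) at a = 7/8, which is 67/176.

Radius of convergence at 0: 7/8.
At 7/8: a pole of order 1; residue 67/176.


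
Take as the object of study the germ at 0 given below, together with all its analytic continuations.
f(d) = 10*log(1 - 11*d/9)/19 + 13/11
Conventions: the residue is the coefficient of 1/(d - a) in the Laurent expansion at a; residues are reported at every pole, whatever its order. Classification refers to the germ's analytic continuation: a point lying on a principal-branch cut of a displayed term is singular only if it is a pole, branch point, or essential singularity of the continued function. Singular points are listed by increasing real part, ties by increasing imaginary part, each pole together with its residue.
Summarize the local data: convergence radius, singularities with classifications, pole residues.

Branch term (10/19)*log(1 - d/(9/11)): its argument vanishes at d = 9/11, a logarithmic branch point, modulus 9/11.
The radius of convergence is the smallest modulus among the singular points: 9/11.

Radius of convergence at 0: 9/11.
At 9/11: a logarithmic branch point.


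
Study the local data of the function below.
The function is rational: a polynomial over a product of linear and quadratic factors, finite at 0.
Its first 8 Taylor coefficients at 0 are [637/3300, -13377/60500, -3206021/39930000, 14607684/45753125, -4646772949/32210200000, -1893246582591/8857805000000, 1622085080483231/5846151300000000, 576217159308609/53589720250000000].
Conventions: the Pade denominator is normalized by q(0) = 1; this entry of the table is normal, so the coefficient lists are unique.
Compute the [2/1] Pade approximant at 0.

The Pade approximant has numerator coefficients [637/3300, 23770929/43499500, -27547207051/28709670000]; denominator coefficients [1, 157248/39545].

Taylor coefficients needed (read off): a_0 = 637/3300, a_1 = -13377/60500, a_2 = -3206021/39930000, a_3 = 14607684/45753125.
Write the denominator as Q(β) = 1 + q1*β. Requiring Q*f - P = O(β^4) with deg P <= 2 kills the coefficients of β^3..β^3 in Q*f:
  β^3: a_3 + q1*a_2 = 0, i.e. 14607684/45753125 + (-3206021/39930000)*q1 = 0.
Solving this linear system: q1 = 157248/39545.
The numerator is Q*f truncated at degree 2: P0 = a_0 = 637/3300; P1 = a_1 + q1*a_0 = 23770929/43499500; P2 = a_2 + q1*a_1 = -27547207051/28709670000.


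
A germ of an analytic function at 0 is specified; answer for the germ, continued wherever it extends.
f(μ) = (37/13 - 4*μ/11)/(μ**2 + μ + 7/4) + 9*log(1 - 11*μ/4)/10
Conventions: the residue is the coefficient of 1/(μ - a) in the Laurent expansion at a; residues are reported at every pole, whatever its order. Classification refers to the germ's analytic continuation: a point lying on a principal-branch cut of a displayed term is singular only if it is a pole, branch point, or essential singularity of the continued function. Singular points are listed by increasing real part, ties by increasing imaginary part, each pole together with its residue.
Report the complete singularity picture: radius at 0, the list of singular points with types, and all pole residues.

Denominator factor (μ**2 + μ + 7/4): discriminant -6, complex-conjugate roots (-1/2) + ((1/2)*sqrt(6))*i and (-1/2) - ((1/2)*sqrt(6))*i; poles of order 1, moduli (1/2)*sqrt(7) and (1/2)*sqrt(7).
Branch term (9/10)*log(1 - μ/(4/11)): its argument vanishes at μ = 4/11, a logarithmic branch point, modulus 4/11.
The radius of convergence is the smallest modulus among the singular points: 4/11.
The branch term is analytic at (-1/2) - ((1/2)*sqrt(6))*i and contributes nothing to the residue; only the rational part matters.
The factor μ**2 + μ + 7/4 splits as (μ - a)(μ - a') with a = (-1/2) - ((1/2)*sqrt(6))*i, a' = (-1/2) + ((1/2)*sqrt(6))*i. At the order-1 pole a set g(μ) = (μ - a)*(rational part) = [37/13 - 4*μ/11] / (μ - a').
Simple pole: residue = g(a) at a = (-1/2) - ((1/2)*sqrt(6))*i, which is (-2/11) + ((433/858)*sqrt(6))*i.
The branch term is analytic at (-1/2) + ((1/2)*sqrt(6))*i and contributes nothing to the residue; only the rational part matters.
The factor μ**2 + μ + 7/4 splits as (μ - a)(μ - a') with a = (-1/2) + ((1/2)*sqrt(6))*i, a' = (-1/2) - ((1/2)*sqrt(6))*i. At the order-1 pole a set g(μ) = (μ - a)*(rational part) = [37/13 - 4*μ/11] / (μ - a').
Simple pole: residue = g(a) at a = (-1/2) + ((1/2)*sqrt(6))*i, which is (-2/11) - ((433/858)*sqrt(6))*i.
List the singular points by increasing real part (a conjugate pair: the negative imaginary part first).

Radius of convergence at 0: 4/11.
At (-1/2) - ((1/2)*sqrt(6))*i: a pole of order 1; residue (-2/11) + ((433/858)*sqrt(6))*i.
At (-1/2) + ((1/2)*sqrt(6))*i: a pole of order 1; residue (-2/11) - ((433/858)*sqrt(6))*i.
At 4/11: a logarithmic branch point.


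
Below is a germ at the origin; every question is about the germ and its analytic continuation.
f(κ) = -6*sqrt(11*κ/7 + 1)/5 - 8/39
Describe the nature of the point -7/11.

The term (-6/5)*sqrt(1 - κ/(-7/11)) has argument 1 - -7/11/(-7/11) = 0 at -7/11: a square-root (algebraic, two-sheeted) branch point; the remaining terms are analytic or single-valued there.

The point is an algebraic (square-root) branch point.


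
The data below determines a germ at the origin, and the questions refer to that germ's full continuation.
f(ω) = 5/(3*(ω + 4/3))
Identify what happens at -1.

The point is a regular point.

Denominator factors: ω + 4/3 = 1/3 at ω = -1 — none vanishes.
So the germ continues analytically to -1.


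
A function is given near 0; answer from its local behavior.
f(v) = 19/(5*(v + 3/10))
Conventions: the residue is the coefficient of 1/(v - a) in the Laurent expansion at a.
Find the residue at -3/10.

At the order-1 pole -3/10 set g(v) = (v - (-3/10))*f(v) = 19/5.
Simple pole: residue = g(a) at a = -3/10, which is 19/5.

The residue is 19/5.


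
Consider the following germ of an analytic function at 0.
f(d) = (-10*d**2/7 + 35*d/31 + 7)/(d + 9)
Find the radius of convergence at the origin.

The radius of convergence is 9.

Denominator factor (d + 9): pole of order 1 at -9, modulus 9.
The radius of convergence is the smallest modulus among the singular points: 9.
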